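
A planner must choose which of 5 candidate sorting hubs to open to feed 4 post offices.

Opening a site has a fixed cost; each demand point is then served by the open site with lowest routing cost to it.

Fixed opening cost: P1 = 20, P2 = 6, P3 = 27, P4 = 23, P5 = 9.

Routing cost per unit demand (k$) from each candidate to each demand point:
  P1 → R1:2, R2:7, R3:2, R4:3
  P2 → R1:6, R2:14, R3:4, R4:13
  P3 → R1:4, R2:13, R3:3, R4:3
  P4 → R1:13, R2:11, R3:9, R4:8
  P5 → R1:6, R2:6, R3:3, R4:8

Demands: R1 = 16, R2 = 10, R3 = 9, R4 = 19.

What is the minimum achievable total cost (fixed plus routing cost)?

Open {P1, P5}: assign each demand point to its cheapest open site.
  R1→P1 16×2=32, R2→P5 10×6=60, R3→P1 9×2=18, R4→P1 19×3=57
  routing cost 167, fixed 29 → total 196.
Compare {P1}: routing cost 177 + fixed 20 = 197.
Compare {P1, P2, P5}: routing cost 167 + fixed 35 = 202.
Compare {P1, P2}: routing cost 177 + fixed 26 = 203.
All other subsets cost ≥ 197. Minimum total cost: 196.

196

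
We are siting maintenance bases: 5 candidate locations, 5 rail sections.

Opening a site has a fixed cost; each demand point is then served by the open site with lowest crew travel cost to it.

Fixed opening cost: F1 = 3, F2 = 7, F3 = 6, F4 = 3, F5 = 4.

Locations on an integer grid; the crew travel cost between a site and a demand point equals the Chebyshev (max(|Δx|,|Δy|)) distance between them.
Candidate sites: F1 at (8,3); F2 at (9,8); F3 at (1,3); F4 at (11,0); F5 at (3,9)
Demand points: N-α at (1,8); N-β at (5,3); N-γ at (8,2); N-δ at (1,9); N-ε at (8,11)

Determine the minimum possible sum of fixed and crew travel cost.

20

Open {F1, F5}: assign each demand point to its cheapest open site.
  N-α→F5 2, N-β→F1 3, N-γ→F1 1, N-δ→F5 2, N-ε→F5 5
  crew travel cost 13, fixed 7 → total 20.
Compare {F1, F4, F5}: crew travel cost 13 + fixed 10 = 23.
Compare {F4, F5}: crew travel cost 18 + fixed 7 = 25.
Compare {F1, F2, F5}: crew travel cost 11 + fixed 14 = 25.
All other subsets cost ≥ 23. Minimum total cost: 20.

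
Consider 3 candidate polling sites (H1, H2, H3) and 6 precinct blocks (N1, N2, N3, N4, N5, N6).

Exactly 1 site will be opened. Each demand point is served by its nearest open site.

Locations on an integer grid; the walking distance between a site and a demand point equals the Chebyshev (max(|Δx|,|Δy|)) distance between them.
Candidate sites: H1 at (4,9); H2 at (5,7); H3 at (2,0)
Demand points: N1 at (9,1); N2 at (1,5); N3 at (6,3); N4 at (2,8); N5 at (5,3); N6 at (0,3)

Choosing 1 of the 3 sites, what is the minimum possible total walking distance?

Open {H2}.
  N1→H2 6, N2→H2 4, N3→H2 4, N4→H2 3, N5→H2 4, N6→H2 5  ⇒ total 26.
Compare {H3}: total 30.
Compare {H1}: total 32.

26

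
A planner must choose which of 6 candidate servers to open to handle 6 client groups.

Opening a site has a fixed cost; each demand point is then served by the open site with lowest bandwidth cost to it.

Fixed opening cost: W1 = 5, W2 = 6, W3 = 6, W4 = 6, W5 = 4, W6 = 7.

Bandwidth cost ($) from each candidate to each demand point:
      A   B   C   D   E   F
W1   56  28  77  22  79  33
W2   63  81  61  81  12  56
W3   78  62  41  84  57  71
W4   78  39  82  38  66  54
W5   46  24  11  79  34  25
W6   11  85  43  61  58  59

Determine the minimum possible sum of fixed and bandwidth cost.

127

Open {W1, W2, W5, W6}: assign each demand point to its cheapest open site.
  A→W6 11, B→W5 24, C→W5 11, D→W1 22, E→W2 12, F→W5 25
  bandwidth cost 105, fixed 22 → total 127.
Compare {W1, W2, W3, W5, W6}: bandwidth cost 105 + fixed 28 = 133.
Compare {W1, W2, W4, W5, W6}: bandwidth cost 105 + fixed 28 = 133.
Compare {W1, W2, W3, W4, W5, W6}: bandwidth cost 105 + fixed 34 = 139.
All other subsets cost ≥ 133. Minimum total cost: 127.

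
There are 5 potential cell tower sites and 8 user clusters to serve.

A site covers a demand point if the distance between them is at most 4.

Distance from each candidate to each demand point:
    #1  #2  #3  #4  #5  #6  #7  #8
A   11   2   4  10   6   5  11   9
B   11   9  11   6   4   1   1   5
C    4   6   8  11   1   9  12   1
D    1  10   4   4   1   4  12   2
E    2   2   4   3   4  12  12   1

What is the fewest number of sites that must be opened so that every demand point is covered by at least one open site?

2

Coverage sets (demand points within 4 of each site):
  A: {#2, #3}
  B: {#5, #6, #7}
  C: {#1, #5, #8}
  D: {#1, #3, #4, #5, #6, #8}
  E: {#1, #2, #3, #4, #5, #8}
No single site covers all 8 demand points.
But {B, E} covers everything, so the minimum is 2.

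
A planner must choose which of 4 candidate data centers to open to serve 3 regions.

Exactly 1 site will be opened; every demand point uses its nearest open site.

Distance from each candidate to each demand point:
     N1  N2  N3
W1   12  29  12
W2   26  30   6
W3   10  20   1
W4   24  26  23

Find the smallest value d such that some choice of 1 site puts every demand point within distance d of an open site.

Open {W3}.
  Farthest demand point is N2 at distance 20 (to W3); all others are ≤ 20.
With {W4} the worst case is 26.
With {W1} the worst case is 29.
No size-1 selection achieves below 20.

20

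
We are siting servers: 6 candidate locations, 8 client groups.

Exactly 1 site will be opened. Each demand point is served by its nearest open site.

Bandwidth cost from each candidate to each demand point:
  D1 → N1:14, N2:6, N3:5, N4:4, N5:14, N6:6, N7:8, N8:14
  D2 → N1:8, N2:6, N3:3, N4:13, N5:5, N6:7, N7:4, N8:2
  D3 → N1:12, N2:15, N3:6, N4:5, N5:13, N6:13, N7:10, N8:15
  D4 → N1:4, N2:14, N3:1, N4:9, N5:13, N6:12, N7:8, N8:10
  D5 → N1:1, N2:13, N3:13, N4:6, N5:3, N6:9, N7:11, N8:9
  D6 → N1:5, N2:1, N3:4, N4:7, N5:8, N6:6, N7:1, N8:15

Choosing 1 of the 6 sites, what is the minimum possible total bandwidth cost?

Open {D6}.
  N1→D6 5, N2→D6 1, N3→D6 4, N4→D6 7, N5→D6 8, N6→D6 6, N7→D6 1, N8→D6 15  ⇒ total 47.
Compare {D2}: total 48.
Compare {D5}: total 65.
No size-1 selection does better; minimum is 47.

47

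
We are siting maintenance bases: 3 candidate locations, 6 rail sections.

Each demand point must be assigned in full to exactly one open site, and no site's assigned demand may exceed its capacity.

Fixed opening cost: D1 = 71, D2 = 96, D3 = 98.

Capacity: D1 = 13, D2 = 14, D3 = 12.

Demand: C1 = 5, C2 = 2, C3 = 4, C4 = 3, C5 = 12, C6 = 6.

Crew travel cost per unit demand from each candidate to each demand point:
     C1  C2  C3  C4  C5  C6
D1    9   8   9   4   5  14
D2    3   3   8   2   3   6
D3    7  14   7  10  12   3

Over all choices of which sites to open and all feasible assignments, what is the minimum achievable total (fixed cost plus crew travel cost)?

398

Open {D1, D2, D3}; cheapest assignment that respects the capacities:
  D1 (cap 13, load 12): C5 — cost 12×5 = 60
  D2 (cap 14, load 10): C1, C2, C4 — cost 5×3 + 2×3 + 3×2 = 27
  D3 (cap 12, load 10): C3, C6 — cost 4×7 + 6×3 = 46
  Shipping 133, fixed 265 → total 398.
  Any other capacity-feasible assignment to {D1, D2, D3} ships for at least 133.
Total demand is 32 and no other set of sites has combined capacity ≥ 32, so {D1, D2, D3} is the only feasible choice of open sites. Minimum: 398.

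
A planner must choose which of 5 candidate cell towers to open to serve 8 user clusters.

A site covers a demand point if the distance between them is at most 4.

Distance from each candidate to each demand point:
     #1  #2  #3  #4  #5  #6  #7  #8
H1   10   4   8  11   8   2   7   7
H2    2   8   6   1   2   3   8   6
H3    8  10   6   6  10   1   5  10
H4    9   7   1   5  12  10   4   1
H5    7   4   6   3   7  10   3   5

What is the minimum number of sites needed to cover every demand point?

3

Coverage sets (demand points within 4 of each site):
  H1: {#2, #6}
  H2: {#1, #4, #5, #6}
  H3: {#6}
  H4: {#3, #7, #8}
  H5: {#2, #4, #7}
No 2 sites suffice: every size-2 union leaves at least one demand point uncovered.
But {H1, H2, H4} covers everything, so the minimum is 3.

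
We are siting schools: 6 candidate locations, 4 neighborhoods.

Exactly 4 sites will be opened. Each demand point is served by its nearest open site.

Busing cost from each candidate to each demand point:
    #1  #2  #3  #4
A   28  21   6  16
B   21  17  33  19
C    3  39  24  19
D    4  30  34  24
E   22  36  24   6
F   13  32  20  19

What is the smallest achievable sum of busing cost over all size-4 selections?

32

Open {A, B, C, E}.
  #1→C 3, #2→B 17, #3→A 6, #4→E 6  ⇒ total 32.
Compare {A, B, D, E}: total 33.
Compare {A, C, D, E}: total 36.
No size-4 selection does better; minimum is 32.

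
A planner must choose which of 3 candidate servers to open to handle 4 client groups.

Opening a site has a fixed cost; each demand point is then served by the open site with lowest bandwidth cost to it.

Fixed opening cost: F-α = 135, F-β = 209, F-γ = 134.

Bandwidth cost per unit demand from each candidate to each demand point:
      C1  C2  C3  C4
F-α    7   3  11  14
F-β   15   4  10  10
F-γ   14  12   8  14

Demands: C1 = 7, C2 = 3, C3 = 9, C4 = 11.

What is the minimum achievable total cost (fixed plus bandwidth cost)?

446

Open {F-α}: assign each demand point to its cheapest open site.
  C1→F-α 7×7=49, C2→F-α 3×3=9, C3→F-α 9×11=99, C4→F-α 11×14=154
  bandwidth cost 311, fixed 135 → total 446.
Compare {F-γ}: bandwidth cost 360 + fixed 134 = 494.
Compare {F-β}: bandwidth cost 317 + fixed 209 = 526.
Compare {F-α, F-γ}: bandwidth cost 284 + fixed 269 = 553.
All other subsets cost ≥ 494. Minimum total cost: 446.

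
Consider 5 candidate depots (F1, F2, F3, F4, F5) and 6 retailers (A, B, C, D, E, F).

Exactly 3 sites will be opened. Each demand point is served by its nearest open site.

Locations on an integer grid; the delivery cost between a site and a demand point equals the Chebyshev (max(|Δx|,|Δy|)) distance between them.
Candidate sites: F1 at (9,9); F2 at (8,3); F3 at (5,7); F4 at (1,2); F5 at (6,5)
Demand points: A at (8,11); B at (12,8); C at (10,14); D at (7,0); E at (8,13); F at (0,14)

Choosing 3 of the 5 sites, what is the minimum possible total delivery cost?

Open {F1, F2, F3}.
  A→F1 2, B→F1 3, C→F1 5, D→F2 3, E→F1 4, F→F3 7  ⇒ total 24.
Compare {F1, F2, F4}: total 26.
Compare {F1, F2, F5}: total 26.
No size-3 selection does better; minimum is 24.

24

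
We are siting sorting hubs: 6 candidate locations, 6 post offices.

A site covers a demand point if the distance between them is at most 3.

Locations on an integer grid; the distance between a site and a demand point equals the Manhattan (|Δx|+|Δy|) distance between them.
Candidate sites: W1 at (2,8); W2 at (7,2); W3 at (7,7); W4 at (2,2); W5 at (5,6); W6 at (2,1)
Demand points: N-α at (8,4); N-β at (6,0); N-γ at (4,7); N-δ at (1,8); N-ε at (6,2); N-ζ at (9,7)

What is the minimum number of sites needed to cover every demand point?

Coverage sets (demand points within 3 of each site):
  W1: {N-γ, N-δ}
  W2: {N-α, N-β, N-ε}
  W3: {N-γ, N-ζ}
  W4: {}
  W5: {N-γ}
  W6: {}
No 2 sites suffice: every size-2 union leaves at least one demand point uncovered.
But {W1, W2, W3} covers everything, so the minimum is 3.

3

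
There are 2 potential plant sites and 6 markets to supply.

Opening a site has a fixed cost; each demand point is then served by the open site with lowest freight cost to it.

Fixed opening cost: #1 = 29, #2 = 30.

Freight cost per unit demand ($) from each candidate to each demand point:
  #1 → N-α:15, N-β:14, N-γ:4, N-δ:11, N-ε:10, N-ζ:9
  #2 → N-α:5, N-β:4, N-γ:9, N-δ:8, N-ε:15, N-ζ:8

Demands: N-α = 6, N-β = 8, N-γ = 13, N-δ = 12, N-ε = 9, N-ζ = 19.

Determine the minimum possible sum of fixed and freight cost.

Open {#1, #2}: assign each demand point to its cheapest open site.
  N-α→#2 6×5=30, N-β→#2 8×4=32, N-γ→#1 13×4=52, N-δ→#2 12×8=96, N-ε→#1 9×10=90, N-ζ→#2 19×8=152
  freight cost 452, fixed 59 → total 511.
Compare {#2}: freight cost 562 + fixed 30 = 592.
Compare {#1}: freight cost 647 + fixed 29 = 676.

511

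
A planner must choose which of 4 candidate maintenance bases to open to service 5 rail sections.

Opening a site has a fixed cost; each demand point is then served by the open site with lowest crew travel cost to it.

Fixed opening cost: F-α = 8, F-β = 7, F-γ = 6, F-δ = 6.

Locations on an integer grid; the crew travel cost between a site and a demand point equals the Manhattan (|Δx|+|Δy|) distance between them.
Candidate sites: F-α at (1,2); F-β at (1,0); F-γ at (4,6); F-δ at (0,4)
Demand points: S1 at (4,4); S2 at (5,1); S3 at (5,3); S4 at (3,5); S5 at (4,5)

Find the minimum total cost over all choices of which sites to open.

21

Open {F-γ}: assign each demand point to its cheapest open site.
  S1→F-γ 2, S2→F-γ 6, S3→F-γ 4, S4→F-γ 2, S5→F-γ 1
  crew travel cost 15, fixed 6 → total 21.
Compare {F-β, F-γ}: crew travel cost 14 + fixed 13 = 27.
Compare {F-γ, F-δ}: crew travel cost 15 + fixed 12 = 27.
Compare {F-α, F-γ}: crew travel cost 14 + fixed 14 = 28.
All other subsets cost ≥ 27. Minimum total cost: 21.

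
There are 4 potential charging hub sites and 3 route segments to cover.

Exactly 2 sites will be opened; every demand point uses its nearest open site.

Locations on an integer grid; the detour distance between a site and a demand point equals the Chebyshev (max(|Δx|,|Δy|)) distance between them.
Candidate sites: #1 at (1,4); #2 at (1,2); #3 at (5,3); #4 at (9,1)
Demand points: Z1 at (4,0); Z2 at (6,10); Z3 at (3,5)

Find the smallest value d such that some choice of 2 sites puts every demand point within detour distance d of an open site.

Open {#1, #2}.
  Farthest demand point is Z2 at detour distance 6 (to #1); all others are ≤ 6.
With {#1, #3} the worst case is 6.
With {#1, #4} the worst case is 6.
No size-2 selection achieves below 6.

6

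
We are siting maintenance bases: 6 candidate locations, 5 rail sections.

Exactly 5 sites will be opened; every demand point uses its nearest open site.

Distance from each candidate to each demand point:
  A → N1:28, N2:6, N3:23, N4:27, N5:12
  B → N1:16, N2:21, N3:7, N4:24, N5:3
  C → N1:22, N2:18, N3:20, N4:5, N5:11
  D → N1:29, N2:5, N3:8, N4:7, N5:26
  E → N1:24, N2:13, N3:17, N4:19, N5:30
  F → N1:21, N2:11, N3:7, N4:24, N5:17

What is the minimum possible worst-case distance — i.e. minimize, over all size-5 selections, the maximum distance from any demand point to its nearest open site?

16

Open {A, B, C, D, E}.
  Farthest demand point is N1 at distance 16 (to B); all others are ≤ 16.
With {A, B, C, D, F} the worst case is 16.
With {A, B, C, E, F} the worst case is 16.
No size-5 selection achieves below 16.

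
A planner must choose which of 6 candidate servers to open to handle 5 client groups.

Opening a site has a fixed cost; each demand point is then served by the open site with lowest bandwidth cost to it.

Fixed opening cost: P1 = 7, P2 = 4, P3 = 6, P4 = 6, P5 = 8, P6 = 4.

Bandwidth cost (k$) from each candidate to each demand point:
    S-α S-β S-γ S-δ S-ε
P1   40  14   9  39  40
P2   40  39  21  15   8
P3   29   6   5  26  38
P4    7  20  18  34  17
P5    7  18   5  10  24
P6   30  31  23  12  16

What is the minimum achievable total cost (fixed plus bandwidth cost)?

Open {P2, P3, P5}: assign each demand point to its cheapest open site.
  S-α→P5 7, S-β→P3 6, S-γ→P3 5, S-δ→P5 10, S-ε→P2 8
  bandwidth cost 36, fixed 18 → total 54.
Compare {P2, P3, P4}: bandwidth cost 41 + fixed 16 = 57.
Compare {P2, P3, P4, P6}: bandwidth cost 38 + fixed 20 = 58.
Compare {P2, P3, P5, P6}: bandwidth cost 36 + fixed 22 = 58.
All other subsets cost ≥ 57. Minimum total cost: 54.

54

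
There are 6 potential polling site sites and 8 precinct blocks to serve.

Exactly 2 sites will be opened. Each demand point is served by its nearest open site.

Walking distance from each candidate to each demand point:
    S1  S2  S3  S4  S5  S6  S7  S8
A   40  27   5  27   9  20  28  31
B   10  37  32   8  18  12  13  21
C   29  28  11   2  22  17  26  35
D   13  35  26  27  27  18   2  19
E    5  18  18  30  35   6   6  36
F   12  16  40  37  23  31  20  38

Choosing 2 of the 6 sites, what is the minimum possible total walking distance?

100

Open {B, E}.
  S1→E 5, S2→E 18, S3→E 18, S4→B 8, S5→B 18, S6→E 6, S7→E 6, S8→B 21  ⇒ total 100.
Compare {A, B}: total 105.
Compare {C, E}: total 105.
No size-2 selection does better; minimum is 100.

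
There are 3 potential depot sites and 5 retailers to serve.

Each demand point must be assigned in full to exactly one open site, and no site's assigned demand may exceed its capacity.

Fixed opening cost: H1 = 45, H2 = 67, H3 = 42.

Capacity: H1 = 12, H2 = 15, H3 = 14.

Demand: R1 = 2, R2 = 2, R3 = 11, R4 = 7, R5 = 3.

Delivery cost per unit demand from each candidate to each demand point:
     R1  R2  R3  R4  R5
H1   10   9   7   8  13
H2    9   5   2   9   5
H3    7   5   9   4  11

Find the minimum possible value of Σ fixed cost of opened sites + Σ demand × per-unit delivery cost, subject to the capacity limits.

198

Open {H2, H3}; cheapest assignment that respects the capacities:
  H2 (cap 15, load 14): R3, R5 — cost 11×2 + 3×5 = 37
  H3 (cap 14, load 11): R1, R2, R4 — cost 2×7 + 2×5 + 7×4 = 52
  Shipping 89, fixed 109 → total 198.
  Any other capacity-feasible assignment to {H2, H3} ships for at least 89.
Compare {H1, H2}: its best feasible assignment gives total 243.
Compare {H1, H2, H3}: its best feasible assignment gives total 243.
Every other set of open sites that can feasibly serve all demand totals ≥ 243 even under its best assignment. Minimum: 198.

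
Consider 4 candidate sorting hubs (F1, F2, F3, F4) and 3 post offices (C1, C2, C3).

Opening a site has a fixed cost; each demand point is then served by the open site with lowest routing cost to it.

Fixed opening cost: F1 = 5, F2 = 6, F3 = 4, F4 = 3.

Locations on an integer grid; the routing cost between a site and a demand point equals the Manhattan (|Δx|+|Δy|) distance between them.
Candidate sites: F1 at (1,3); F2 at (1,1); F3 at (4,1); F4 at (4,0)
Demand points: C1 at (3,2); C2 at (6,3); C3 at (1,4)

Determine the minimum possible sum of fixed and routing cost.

14

Open {F1}: assign each demand point to its cheapest open site.
  C1→F1 3, C2→F1 5, C3→F1 1
  routing cost 9, fixed 5 → total 14.
Compare {F3}: routing cost 12 + fixed 4 = 16.
Compare {F1, F3}: routing cost 7 + fixed 9 = 16.
Compare {F1, F4}: routing cost 9 + fixed 8 = 17.
All other subsets cost ≥ 16. Minimum total cost: 14.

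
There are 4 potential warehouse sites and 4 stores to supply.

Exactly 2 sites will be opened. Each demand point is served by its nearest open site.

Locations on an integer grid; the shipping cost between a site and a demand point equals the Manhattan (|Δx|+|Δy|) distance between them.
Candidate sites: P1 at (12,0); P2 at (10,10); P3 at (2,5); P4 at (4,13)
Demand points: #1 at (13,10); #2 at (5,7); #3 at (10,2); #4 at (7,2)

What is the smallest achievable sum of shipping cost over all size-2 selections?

Open {P1, P2}.
  #1→P2 3, #2→P2 8, #3→P1 4, #4→P1 7  ⇒ total 22.
Compare {P2, P3}: total 24.
Compare {P1, P3}: total 27.
No size-2 selection does better; minimum is 22.

22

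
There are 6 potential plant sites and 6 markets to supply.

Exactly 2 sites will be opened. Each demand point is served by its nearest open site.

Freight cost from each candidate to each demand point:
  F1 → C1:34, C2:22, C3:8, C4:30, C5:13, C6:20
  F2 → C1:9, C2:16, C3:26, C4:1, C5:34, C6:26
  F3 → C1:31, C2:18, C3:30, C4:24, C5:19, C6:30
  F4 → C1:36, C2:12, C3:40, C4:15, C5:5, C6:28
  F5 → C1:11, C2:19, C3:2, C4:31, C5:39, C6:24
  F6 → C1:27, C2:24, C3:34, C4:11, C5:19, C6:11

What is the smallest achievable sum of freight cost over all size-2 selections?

67

Open {F1, F2}.
  C1→F2 9, C2→F2 16, C3→F1 8, C4→F2 1, C5→F1 13, C6→F1 20  ⇒ total 67.
Compare {F4, F5}: total 69.
Compare {F5, F6}: total 73.
No size-2 selection does better; minimum is 67.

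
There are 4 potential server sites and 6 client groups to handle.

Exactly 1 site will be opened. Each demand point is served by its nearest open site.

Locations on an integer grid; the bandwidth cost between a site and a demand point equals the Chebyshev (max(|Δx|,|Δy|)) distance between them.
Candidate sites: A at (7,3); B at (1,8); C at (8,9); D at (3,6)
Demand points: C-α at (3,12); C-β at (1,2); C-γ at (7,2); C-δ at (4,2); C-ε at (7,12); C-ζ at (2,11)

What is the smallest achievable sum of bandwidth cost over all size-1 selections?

Open {D}.
  C-α→D 6, C-β→D 4, C-γ→D 4, C-δ→D 4, C-ε→D 6, C-ζ→D 5  ⇒ total 29.
Compare {B}: total 31.
Compare {C}: total 35.
No size-1 selection does better; minimum is 29.

29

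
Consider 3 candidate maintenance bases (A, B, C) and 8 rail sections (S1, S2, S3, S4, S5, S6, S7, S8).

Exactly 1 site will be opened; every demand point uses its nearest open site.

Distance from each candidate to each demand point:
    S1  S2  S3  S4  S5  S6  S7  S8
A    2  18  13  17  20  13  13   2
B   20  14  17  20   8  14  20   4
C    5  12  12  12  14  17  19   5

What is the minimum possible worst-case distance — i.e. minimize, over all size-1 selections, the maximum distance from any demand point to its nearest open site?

19

Open {C}.
  Farthest demand point is S7 at distance 19 (to C); all others are ≤ 19.
With {A} the worst case is 20.
With {B} the worst case is 20.
No size-1 selection achieves below 19.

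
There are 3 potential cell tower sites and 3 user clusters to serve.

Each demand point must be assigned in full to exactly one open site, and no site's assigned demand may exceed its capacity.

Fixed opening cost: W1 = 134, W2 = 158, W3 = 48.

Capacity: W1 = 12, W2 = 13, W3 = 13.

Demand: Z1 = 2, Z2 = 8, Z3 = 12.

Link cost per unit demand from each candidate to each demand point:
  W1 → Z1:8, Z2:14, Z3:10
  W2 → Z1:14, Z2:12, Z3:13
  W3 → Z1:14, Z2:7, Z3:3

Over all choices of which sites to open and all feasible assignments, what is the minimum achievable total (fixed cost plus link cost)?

346

Open {W1, W3}; cheapest assignment that respects the capacities:
  W1 (cap 12, load 10): Z1, Z2 — cost 2×8 + 8×14 = 128
  W3 (cap 13, load 12): Z3 — cost 12×3 = 36
  Shipping 164, fixed 182 → total 346.
  Any other capacity-feasible assignment to {W1, W3} ships for at least 164.
Compare {W2, W3}: its best feasible assignment gives total 366.
Compare {W1, W2, W3}: its best feasible assignment gives total 488.
Every other set of open sites that can feasibly serve all demand totals ≥ 366 even under its best assignment. Minimum: 346.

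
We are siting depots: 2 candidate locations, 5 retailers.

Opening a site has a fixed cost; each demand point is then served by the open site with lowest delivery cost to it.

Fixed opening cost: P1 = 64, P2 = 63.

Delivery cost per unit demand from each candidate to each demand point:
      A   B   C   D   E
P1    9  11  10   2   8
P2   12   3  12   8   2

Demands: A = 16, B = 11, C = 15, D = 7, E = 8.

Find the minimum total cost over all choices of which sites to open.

Open {P1, P2}: assign each demand point to its cheapest open site.
  A→P1 16×9=144, B→P2 11×3=33, C→P1 15×10=150, D→P1 7×2=14, E→P2 8×2=16
  delivery cost 357, fixed 127 → total 484.
Compare {P2}: delivery cost 477 + fixed 63 = 540.
Compare {P1}: delivery cost 493 + fixed 64 = 557.

484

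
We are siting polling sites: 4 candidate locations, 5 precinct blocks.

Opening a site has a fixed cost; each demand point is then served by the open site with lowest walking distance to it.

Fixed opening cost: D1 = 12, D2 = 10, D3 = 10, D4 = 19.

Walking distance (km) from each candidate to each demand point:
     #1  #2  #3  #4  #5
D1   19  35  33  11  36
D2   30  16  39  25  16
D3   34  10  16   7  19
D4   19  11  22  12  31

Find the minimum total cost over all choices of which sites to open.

Open {D1, D3}: assign each demand point to its cheapest open site.
  #1→D1 19, #2→D3 10, #3→D3 16, #4→D3 7, #5→D3 19
  walking distance 71, fixed 22 → total 93.
Compare {D3}: walking distance 86 + fixed 10 = 96.
Compare {D2, D3}: walking distance 79 + fixed 20 = 99.
Compare {D3, D4}: walking distance 71 + fixed 29 = 100.
All other subsets cost ≥ 96. Minimum total cost: 93.

93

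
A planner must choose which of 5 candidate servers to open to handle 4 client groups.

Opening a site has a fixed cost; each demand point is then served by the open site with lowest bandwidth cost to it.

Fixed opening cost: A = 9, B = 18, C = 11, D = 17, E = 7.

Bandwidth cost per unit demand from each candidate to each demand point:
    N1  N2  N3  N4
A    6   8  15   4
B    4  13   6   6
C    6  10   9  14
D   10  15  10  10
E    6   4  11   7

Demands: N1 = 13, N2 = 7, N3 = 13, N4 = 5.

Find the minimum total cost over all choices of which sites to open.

Open {A, B, E}: assign each demand point to its cheapest open site.
  N1→B 13×4=52, N2→E 7×4=28, N3→B 13×6=78, N4→A 5×4=20
  bandwidth cost 178, fixed 34 → total 212.
Compare {B, E}: bandwidth cost 188 + fixed 25 = 213.
Compare {A, B, C, E}: bandwidth cost 178 + fixed 45 = 223.
Compare {B, C, E}: bandwidth cost 188 + fixed 36 = 224.
All other subsets cost ≥ 213. Minimum total cost: 212.

212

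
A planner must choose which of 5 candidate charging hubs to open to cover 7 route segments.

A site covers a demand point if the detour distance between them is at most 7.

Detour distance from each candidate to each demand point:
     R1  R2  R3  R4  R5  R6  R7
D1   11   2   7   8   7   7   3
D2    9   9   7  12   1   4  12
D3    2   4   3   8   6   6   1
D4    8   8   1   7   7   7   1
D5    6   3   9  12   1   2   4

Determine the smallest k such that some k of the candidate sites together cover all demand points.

Coverage sets (demand points within 7 of each site):
  D1: {R2, R3, R5, R6, R7}
  D2: {R3, R5, R6}
  D3: {R1, R2, R3, R5, R6, R7}
  D4: {R3, R4, R5, R6, R7}
  D5: {R1, R2, R5, R6, R7}
No single site covers all 7 demand points.
But {D3, D4} covers everything, so the minimum is 2.

2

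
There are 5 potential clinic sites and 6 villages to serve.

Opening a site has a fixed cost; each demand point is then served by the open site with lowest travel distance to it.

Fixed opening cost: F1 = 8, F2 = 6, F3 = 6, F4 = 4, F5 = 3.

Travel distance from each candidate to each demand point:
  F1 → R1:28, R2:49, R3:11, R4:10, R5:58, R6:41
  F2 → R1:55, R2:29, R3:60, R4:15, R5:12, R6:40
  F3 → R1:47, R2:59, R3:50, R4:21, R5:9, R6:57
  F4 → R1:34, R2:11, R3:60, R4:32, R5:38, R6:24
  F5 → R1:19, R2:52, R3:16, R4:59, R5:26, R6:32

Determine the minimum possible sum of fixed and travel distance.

Open {F1, F3, F4, F5}: assign each demand point to its cheapest open site.
  R1→F5 19, R2→F4 11, R3→F1 11, R4→F1 10, R5→F3 9, R6→F4 24
  travel distance 84, fixed 21 → total 105.
Compare {F1, F2, F4, F5}: travel distance 87 + fixed 21 = 108.
Compare {F2, F4, F5}: travel distance 97 + fixed 13 = 110.
Compare {F1, F3, F4}: travel distance 93 + fixed 18 = 111.
All other subsets cost ≥ 108. Minimum total cost: 105.

105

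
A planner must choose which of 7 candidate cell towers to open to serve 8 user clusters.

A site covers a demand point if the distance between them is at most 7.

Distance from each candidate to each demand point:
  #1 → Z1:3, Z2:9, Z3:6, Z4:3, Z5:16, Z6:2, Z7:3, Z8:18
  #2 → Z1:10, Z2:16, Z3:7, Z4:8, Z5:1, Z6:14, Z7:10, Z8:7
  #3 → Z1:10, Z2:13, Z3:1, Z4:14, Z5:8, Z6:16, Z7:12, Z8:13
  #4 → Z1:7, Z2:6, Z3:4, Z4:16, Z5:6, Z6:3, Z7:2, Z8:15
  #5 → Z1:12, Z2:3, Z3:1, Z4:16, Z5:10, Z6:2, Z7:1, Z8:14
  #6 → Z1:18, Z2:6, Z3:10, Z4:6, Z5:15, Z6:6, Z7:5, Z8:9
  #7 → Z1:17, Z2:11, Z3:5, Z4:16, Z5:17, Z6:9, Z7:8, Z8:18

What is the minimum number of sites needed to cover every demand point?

Coverage sets (demand points within 7 of each site):
  #1: {Z1, Z3, Z4, Z6, Z7}
  #2: {Z3, Z5, Z8}
  #3: {Z3}
  #4: {Z1, Z2, Z3, Z5, Z6, Z7}
  #5: {Z2, Z3, Z6, Z7}
  #6: {Z2, Z4, Z6, Z7}
  #7: {Z3}
No 2 sites suffice: every size-2 union leaves at least one demand point uncovered.
But {#1, #2, #4} covers everything, so the minimum is 3.

3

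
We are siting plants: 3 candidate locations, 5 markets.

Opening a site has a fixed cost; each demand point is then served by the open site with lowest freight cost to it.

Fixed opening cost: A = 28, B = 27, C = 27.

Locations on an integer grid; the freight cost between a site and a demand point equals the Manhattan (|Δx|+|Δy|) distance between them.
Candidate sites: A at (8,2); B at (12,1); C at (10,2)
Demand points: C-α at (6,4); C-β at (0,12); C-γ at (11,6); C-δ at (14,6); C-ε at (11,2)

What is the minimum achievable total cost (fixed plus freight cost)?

Open {C}: assign each demand point to its cheapest open site.
  C-α→C 6, C-β→C 20, C-γ→C 5, C-δ→C 8, C-ε→C 1
  freight cost 40, fixed 27 → total 67.
Compare {A}: freight cost 42 + fixed 28 = 70.
Compare {B}: freight cost 47 + fixed 27 = 74.
Compare {A, C}: freight cost 36 + fixed 55 = 91.
All other subsets cost ≥ 70. Minimum total cost: 67.

67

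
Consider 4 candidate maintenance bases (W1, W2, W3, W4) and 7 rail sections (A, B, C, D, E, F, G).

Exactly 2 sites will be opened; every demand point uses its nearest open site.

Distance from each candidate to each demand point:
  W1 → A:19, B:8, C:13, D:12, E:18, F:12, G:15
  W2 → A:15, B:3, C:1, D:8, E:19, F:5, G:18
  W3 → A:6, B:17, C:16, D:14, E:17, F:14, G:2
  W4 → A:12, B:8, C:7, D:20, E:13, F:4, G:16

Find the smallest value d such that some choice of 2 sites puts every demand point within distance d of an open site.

14

Open {W3, W4}.
  Farthest demand point is D at distance 14 (to W3); all others are ≤ 14.
With {W1, W4} the worst case is 15.
With {W2, W4} the worst case is 16.
No size-2 selection achieves below 14.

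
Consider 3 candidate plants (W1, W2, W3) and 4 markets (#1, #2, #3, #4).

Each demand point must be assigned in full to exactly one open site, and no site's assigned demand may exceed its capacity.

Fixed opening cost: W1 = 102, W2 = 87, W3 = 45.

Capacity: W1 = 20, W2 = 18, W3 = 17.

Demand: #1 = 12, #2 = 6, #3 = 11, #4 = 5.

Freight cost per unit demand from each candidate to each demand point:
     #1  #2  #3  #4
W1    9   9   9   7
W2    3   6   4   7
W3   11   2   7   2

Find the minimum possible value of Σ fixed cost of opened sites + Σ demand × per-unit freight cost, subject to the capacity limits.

291

Open {W2, W3}; cheapest assignment that respects the capacities:
  W2 (cap 18, load 18): #1, #2 — cost 12×3 + 6×6 = 72
  W3 (cap 17, load 16): #3, #4 — cost 11×7 + 5×2 = 87
  Shipping 159, fixed 132 → total 291.
  Any other capacity-feasible assignment to {W2, W3} ships for at least 159.
Compare {W1, W3}: its best feasible assignment gives total 379.
Compare {W1, W2, W3}: its best feasible assignment gives total 391.
Every other set of open sites that can feasibly serve all demand totals ≥ 379 even under its best assignment. Minimum: 291.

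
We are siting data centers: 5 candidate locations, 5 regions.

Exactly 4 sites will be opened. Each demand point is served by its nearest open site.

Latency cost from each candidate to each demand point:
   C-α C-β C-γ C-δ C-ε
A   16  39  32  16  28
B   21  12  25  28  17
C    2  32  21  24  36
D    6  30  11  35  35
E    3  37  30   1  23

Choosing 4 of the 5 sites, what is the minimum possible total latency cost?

Open {B, C, D, E}.
  C-α→C 2, C-β→B 12, C-γ→D 11, C-δ→E 1, C-ε→B 17  ⇒ total 43.
Compare {A, B, D, E}: total 44.
Compare {A, B, C, E}: total 53.
No size-4 selection does better; minimum is 43.

43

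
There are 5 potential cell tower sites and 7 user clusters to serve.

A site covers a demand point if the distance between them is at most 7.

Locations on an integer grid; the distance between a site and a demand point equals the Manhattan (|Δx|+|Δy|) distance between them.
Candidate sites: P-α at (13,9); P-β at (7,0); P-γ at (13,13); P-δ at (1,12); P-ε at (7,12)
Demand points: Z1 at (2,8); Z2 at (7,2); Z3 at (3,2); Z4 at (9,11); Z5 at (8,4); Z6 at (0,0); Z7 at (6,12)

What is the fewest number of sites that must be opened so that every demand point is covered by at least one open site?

Coverage sets (demand points within 7 of each site):
  P-α: {Z4}
  P-β: {Z2, Z3, Z5, Z6}
  P-γ: {Z4}
  P-δ: {Z1, Z7}
  P-ε: {Z4, Z7}
No 2 sites suffice: every size-2 union leaves at least one demand point uncovered.
But {P-α, P-β, P-δ} covers everything, so the minimum is 3.

3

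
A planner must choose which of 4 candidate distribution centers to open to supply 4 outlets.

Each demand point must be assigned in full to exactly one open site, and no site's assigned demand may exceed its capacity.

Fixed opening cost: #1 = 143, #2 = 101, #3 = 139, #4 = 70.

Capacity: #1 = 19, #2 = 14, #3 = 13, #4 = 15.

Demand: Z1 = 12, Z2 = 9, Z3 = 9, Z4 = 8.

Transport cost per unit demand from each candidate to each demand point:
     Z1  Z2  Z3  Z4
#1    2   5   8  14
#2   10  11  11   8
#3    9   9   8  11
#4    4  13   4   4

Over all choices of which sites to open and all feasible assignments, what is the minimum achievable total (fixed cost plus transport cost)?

543

Open {#1, #2, #4}; cheapest assignment that respects the capacities:
  #1 (cap 19, load 18): Z2, Z3 — cost 9×5 + 9×8 = 117
  #2 (cap 14, load 8): Z4 — cost 8×8 = 64
  #4 (cap 15, load 12): Z1 — cost 12×4 = 48
  Shipping 229, fixed 314 → total 543.
  Any other capacity-feasible assignment to {#1, #2, #4} ships for at least 229.
Compare {#1, #3, #4}: its best feasible assignment gives total 605.
Compare {#1, #2, #3, #4}: its best feasible assignment gives total 658.
Every other set of open sites that can feasibly serve all demand totals ≥ 605 even under its best assignment. Minimum: 543.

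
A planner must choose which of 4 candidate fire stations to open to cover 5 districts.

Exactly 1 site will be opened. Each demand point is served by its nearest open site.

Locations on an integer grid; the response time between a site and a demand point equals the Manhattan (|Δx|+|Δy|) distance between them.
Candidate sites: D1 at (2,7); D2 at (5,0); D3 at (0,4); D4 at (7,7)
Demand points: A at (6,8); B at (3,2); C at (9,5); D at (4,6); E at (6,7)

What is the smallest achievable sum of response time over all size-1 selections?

20

Open {D4}.
  A→D4 2, B→D4 9, C→D4 4, D→D4 4, E→D4 1  ⇒ total 20.
Compare {D1}: total 27.
Compare {D2}: total 37.
No size-1 selection does better; minimum is 20.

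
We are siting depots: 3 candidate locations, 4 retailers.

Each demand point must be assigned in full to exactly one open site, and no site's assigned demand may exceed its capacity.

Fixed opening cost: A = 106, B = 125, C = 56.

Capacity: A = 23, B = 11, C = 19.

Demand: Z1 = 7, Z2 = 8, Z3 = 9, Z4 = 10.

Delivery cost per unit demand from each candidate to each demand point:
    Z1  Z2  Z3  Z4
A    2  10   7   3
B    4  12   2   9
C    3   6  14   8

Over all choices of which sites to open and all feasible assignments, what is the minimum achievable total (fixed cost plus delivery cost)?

324

Open {A, C}; cheapest assignment that respects the capacities:
  A (cap 23, load 19): Z3, Z4 — cost 9×7 + 10×3 = 93
  C (cap 19, load 15): Z1, Z2 — cost 7×3 + 8×6 = 69
  Shipping 162, fixed 162 → total 324.
  Any other capacity-feasible assignment to {A, C} ships for at least 162.
Compare {A, B, C}: its best feasible assignment gives total 397.
Every other set of open sites that can feasibly serve all demand totals ≥ 397 even under its best assignment. Minimum: 324.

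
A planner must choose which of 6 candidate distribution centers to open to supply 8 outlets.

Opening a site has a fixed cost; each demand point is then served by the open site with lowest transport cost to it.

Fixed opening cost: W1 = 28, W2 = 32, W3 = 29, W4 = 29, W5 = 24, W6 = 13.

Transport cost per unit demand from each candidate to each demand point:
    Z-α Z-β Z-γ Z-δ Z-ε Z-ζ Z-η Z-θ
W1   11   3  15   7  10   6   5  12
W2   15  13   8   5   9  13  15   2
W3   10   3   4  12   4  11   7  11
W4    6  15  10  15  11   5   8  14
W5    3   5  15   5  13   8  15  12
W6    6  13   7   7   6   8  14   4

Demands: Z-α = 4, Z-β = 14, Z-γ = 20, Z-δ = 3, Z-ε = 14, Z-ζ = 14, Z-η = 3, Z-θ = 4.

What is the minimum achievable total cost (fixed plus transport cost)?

Open {W3, W4, W6}: assign each demand point to its cheapest open site.
  Z-α→W4 4×6=24, Z-β→W3 14×3=42, Z-γ→W3 20×4=80, Z-δ→W6 3×7=21, Z-ε→W3 14×4=56, Z-ζ→W4 14×5=70, Z-η→W3 3×7=21, Z-θ→W6 4×4=16
  transport cost 330, fixed 71 → total 401.
Compare {W2, W3, W4}: transport cost 316 + fixed 90 = 406.
Compare {W3, W4, W5, W6}: transport cost 312 + fixed 95 = 407.
Compare {W1, W3, W6}: transport cost 338 + fixed 70 = 408.
All other subsets cost ≥ 406. Minimum total cost: 401.

401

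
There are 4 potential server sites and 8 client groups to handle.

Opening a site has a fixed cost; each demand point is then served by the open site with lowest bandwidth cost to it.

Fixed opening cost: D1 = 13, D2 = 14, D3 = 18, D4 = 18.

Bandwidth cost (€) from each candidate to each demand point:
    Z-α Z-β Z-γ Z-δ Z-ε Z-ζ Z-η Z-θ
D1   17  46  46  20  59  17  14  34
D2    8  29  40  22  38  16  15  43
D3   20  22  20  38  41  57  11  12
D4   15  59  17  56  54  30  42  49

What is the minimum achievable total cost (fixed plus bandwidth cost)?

181

Open {D2, D3}: assign each demand point to its cheapest open site.
  Z-α→D2 8, Z-β→D3 22, Z-γ→D3 20, Z-δ→D2 22, Z-ε→D2 38, Z-ζ→D2 16, Z-η→D3 11, Z-θ→D3 12
  bandwidth cost 149, fixed 32 → total 181.
Compare {D1, D3}: bandwidth cost 160 + fixed 31 = 191.
Compare {D1, D2, D3}: bandwidth cost 147 + fixed 45 = 192.
Compare {D2, D3, D4}: bandwidth cost 146 + fixed 50 = 196.
All other subsets cost ≥ 191. Minimum total cost: 181.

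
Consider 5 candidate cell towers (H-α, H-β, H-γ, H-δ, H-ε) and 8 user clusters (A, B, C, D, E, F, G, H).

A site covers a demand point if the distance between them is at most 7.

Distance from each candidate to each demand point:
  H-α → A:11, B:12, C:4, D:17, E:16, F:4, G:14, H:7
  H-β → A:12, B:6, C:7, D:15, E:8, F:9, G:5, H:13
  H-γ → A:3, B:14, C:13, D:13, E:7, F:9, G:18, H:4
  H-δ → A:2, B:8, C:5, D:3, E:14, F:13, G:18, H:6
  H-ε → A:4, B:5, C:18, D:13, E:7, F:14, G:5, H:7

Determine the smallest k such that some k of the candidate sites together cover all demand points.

3

Coverage sets (demand points within 7 of each site):
  H-α: {C, F, H}
  H-β: {B, C, G}
  H-γ: {A, E, H}
  H-δ: {A, C, D, H}
  H-ε: {A, B, E, G, H}
No 2 sites suffice: every size-2 union leaves at least one demand point uncovered.
But {H-α, H-δ, H-ε} covers everything, so the minimum is 3.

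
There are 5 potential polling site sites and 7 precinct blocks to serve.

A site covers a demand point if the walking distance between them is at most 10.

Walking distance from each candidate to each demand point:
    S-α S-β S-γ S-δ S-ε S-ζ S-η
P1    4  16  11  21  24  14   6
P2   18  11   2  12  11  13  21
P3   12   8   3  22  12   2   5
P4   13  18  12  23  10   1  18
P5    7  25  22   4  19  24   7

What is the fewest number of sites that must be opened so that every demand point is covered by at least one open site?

3

Coverage sets (demand points within 10 of each site):
  P1: {S-α, S-η}
  P2: {S-γ}
  P3: {S-β, S-γ, S-ζ, S-η}
  P4: {S-ε, S-ζ}
  P5: {S-α, S-δ, S-η}
No 2 sites suffice: every size-2 union leaves at least one demand point uncovered.
But {P3, P4, P5} covers everything, so the minimum is 3.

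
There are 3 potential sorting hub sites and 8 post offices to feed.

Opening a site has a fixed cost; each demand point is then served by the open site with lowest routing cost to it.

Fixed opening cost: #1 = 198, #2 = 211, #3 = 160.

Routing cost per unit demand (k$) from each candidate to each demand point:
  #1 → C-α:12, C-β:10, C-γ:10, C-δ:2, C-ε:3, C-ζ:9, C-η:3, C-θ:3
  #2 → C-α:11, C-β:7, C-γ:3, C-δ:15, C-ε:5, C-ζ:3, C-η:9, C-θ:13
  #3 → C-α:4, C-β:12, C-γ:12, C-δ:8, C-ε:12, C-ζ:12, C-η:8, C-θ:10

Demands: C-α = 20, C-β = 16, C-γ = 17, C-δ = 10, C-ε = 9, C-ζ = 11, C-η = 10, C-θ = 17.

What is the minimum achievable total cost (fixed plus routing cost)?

953

Open {#1, #2}: assign each demand point to its cheapest open site.
  C-α→#2 20×11=220, C-β→#2 16×7=112, C-γ→#2 17×3=51, C-δ→#1 10×2=20, C-ε→#1 9×3=27, C-ζ→#2 11×3=33, C-η→#1 10×3=30, C-θ→#1 17×3=51
  routing cost 544, fixed 409 → total 953.
Compare {#1, #2, #3}: routing cost 404 + fixed 569 = 973.
Compare {#1}: routing cost 797 + fixed 198 = 995.
Compare {#1, #3}: routing cost 637 + fixed 358 = 995.
All other subsets cost ≥ 973. Minimum total cost: 953.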